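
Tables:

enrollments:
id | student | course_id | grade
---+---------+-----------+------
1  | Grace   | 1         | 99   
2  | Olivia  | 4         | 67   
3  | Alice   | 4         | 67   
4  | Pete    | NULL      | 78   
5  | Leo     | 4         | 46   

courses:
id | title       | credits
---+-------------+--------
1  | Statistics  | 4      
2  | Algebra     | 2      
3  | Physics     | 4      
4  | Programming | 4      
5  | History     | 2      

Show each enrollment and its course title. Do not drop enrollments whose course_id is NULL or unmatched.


LEFT JOIN keeps every row from enrollments (the left table); where course_id has no match in courses, the course columns become NULL. Walk through each enrollment:
  - enrollment 1 (Grace): course_id=1 -> matches Statistics
  - enrollment 2 (Olivia): course_id=4 -> matches Programming
  - enrollment 3 (Alice): course_id=4 -> matches Programming
  - enrollment 4 (Pete): course_id=NULL, no match -> kept with NULL
  - enrollment 5 (Leo): course_id=4 -> matches Programming
All 5 rows appear; 1 has NULL course.

SQL:
SELECT a.student, b.title AS course
FROM enrollments a
LEFT JOIN courses b ON a.course_id = b.id

Result:
student | course     
--------+------------
Grace   | Statistics 
Olivia  | Programming
Alice   | Programming
Pete    | NULL       
Leo     | Programming


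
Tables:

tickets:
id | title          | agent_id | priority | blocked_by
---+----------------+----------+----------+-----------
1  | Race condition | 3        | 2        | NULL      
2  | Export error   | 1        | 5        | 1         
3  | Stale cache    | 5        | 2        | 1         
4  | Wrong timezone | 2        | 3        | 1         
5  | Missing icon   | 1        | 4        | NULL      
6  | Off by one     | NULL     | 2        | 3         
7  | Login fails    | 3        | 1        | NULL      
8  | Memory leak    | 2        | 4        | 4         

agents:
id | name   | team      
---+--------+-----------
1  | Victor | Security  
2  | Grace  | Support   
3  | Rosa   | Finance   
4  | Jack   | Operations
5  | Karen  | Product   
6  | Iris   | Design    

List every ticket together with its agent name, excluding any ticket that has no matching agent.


INNER JOIN keeps only tickets rows whose agent_id matches an id in agents. Walk through each ticket:
  - ticket 1 (Race condition): agent_id=3 -> matches Rosa
  - ticket 2 (Export error): agent_id=1 -> matches Victor
  - ticket 3 (Stale cache): agent_id=5 -> matches Karen
  - ticket 4 (Wrong timezone): agent_id=2 -> matches Grace
  - ticket 5 (Missing icon): agent_id=1 -> matches Victor
  - ticket 6 (Off by one): agent_id=NULL, no match -> dropped
  - ticket 7 (Login fails): agent_id=3 -> matches Rosa
  - ticket 8 (Memory leak): agent_id=2 -> matches Grace
So 1 of 8 rows is dropped.

SQL:
SELECT a.title, b.name AS agent
FROM tickets a
INNER JOIN agents b ON a.agent_id = b.id

Result:
title          | agent 
---------------+-------
Race condition | Rosa  
Export error   | Victor
Stale cache    | Karen 
Wrong timezone | Grace 
Missing icon   | Victor
Login fails    | Rosa  
Memory leak    | Grace 


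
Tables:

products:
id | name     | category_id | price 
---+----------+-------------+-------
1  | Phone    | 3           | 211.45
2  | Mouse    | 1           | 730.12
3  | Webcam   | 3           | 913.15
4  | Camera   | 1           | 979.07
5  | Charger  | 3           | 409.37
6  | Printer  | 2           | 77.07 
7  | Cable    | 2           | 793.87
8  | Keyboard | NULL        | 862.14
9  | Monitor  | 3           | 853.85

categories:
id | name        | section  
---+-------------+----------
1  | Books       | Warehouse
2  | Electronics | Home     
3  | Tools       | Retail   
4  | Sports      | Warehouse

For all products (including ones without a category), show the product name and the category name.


LEFT JOIN keeps every row from products (the left table); where category_id has no match in categories, the category columns become NULL. Walk through each product:
  - product 1 (Phone): category_id=3 -> matches Tools
  - product 2 (Mouse): category_id=1 -> matches Books
  - product 3 (Webcam): category_id=3 -> matches Tools
  - product 4 (Camera): category_id=1 -> matches Books
  - product 5 (Charger): category_id=3 -> matches Tools
  - product 6 (Printer): category_id=2 -> matches Electronics
  - product 7 (Cable): category_id=2 -> matches Electronics
  - product 8 (Keyboard): category_id=NULL, no match -> kept with NULL
  - product 9 (Monitor): category_id=3 -> matches Tools
All 9 rows appear; 1 has NULL category.

SQL:
SELECT a.name, b.name AS category
FROM products a
LEFT JOIN categories b ON a.category_id = b.id

Result:
name     | category   
---------+------------
Phone    | Tools      
Mouse    | Books      
Webcam   | Tools      
Camera   | Books      
Charger  | Tools      
Printer  | Electronics
Cable    | Electronics
Keyboard | NULL       
Monitor  | Tools      


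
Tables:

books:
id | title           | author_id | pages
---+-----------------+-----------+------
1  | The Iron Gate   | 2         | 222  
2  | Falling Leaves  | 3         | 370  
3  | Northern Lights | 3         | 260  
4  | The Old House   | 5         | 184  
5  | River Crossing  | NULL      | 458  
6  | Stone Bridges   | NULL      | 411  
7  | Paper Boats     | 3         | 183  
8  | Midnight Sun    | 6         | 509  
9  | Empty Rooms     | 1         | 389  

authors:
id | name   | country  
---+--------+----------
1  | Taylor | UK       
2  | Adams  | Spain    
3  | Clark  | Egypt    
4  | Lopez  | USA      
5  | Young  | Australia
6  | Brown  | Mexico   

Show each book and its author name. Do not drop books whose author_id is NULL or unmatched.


LEFT JOIN keeps every row from books (the left table); where author_id has no match in authors, the author columns become NULL. Walk through each book:
  - book 1 (The Iron Gate): author_id=2 -> matches Adams
  - book 2 (Falling Leaves): author_id=3 -> matches Clark
  - book 3 (Northern Lights): author_id=3 -> matches Clark
  - book 4 (The Old House): author_id=5 -> matches Young
  - book 5 (River Crossing): author_id=NULL, no match -> kept with NULL
  - book 6 (Stone Bridges): author_id=NULL, no match -> kept with NULL
  - book 7 (Paper Boats): author_id=3 -> matches Clark
  - book 8 (Midnight Sun): author_id=6 -> matches Brown
  - book 9 (Empty Rooms): author_id=1 -> matches Taylor
All 9 rows appear; 2 have NULL author.

SQL:
SELECT a.title, b.name AS author
FROM books a
LEFT JOIN authors b ON a.author_id = b.id

Result:
title           | author
----------------+-------
The Iron Gate   | Adams 
Falling Leaves  | Clark 
Northern Lights | Clark 
The Old House   | Young 
River Crossing  | NULL  
Stone Bridges   | NULL  
Paper Boats     | Clark 
Midnight Sun    | Brown 
Empty Rooms     | Taylor


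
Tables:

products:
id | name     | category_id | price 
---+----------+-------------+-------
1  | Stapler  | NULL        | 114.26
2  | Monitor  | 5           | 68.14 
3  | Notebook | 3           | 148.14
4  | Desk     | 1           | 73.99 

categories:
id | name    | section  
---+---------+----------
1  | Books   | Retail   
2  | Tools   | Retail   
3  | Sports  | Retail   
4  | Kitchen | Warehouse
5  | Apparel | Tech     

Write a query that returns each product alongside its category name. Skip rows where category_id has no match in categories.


INNER JOIN keeps only products rows whose category_id matches an id in categories. Walk through each product:
  - product 1 (Stapler): category_id=NULL, no match -> dropped
  - product 2 (Monitor): category_id=5 -> matches Apparel
  - product 3 (Notebook): category_id=3 -> matches Sports
  - product 4 (Desk): category_id=1 -> matches Books
So 1 of 4 rows is dropped.

SQL:
SELECT a.name, b.name AS category
FROM products a
INNER JOIN categories b ON a.category_id = b.id

Result:
name     | category
---------+---------
Monitor  | Apparel 
Notebook | Sports  
Desk     | Books   


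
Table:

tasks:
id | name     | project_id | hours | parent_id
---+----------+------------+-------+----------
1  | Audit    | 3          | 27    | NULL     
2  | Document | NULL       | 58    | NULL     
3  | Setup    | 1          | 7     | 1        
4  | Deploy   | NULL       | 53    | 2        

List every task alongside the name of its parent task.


This is a self-join: tasks is joined to a second copy of itself, matching each row's parent_id to another row's id. Use LEFT JOIN so rows with parent_id=NULL are kept.
  - task 1 (Audit): parent_id=NULL -> NULL
  - task 2 (Document): parent_id=NULL -> NULL
  - task 3 (Setup): parent_id=1 -> Audit
  - task 4 (Deploy): parent_id=2 -> Document

SQL:
SELECT a.name AS item, b.name AS parent
FROM tasks a
LEFT JOIN tasks b ON a.parent_id = b.id

Result:
item     | parent  
---------+---------
Audit    | NULL    
Document | NULL    
Setup    | Audit   
Deploy   | Document


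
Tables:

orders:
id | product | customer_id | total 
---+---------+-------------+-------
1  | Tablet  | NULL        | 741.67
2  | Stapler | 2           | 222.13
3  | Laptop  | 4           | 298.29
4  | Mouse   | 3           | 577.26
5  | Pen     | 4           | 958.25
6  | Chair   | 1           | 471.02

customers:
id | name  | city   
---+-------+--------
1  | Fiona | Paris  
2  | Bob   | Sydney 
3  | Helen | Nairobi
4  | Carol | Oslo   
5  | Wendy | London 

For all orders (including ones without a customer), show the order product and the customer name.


LEFT JOIN keeps every row from orders (the left table); where customer_id has no match in customers, the customer columns become NULL. Walk through each order:
  - order 1 (Tablet): customer_id=NULL, no match -> kept with NULL
  - order 2 (Stapler): customer_id=2 -> matches Bob
  - order 3 (Laptop): customer_id=4 -> matches Carol
  - order 4 (Mouse): customer_id=3 -> matches Helen
  - order 5 (Pen): customer_id=4 -> matches Carol
  - order 6 (Chair): customer_id=1 -> matches Fiona
All 6 rows appear; 1 has NULL customer.

SQL:
SELECT a.product, b.name AS customer
FROM orders a
LEFT JOIN customers b ON a.customer_id = b.id

Result:
product | customer
--------+---------
Tablet  | NULL    
Stapler | Bob     
Laptop  | Carol   
Mouse   | Helen   
Pen     | Carol   
Chair   | Fiona   


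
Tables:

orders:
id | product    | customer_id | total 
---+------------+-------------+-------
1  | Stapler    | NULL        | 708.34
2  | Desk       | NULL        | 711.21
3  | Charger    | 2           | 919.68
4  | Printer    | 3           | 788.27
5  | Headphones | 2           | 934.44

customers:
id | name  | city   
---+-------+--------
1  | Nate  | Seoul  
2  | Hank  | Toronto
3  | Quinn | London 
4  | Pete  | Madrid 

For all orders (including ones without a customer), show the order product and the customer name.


LEFT JOIN keeps every row from orders (the left table); where customer_id has no match in customers, the customer columns become NULL. Walk through each order:
  - order 1 (Stapler): customer_id=NULL, no match -> kept with NULL
  - order 2 (Desk): customer_id=NULL, no match -> kept with NULL
  - order 3 (Charger): customer_id=2 -> matches Hank
  - order 4 (Printer): customer_id=3 -> matches Quinn
  - order 5 (Headphones): customer_id=2 -> matches Hank
All 5 rows appear; 2 have NULL customer.

SQL:
SELECT a.product, b.name AS customer
FROM orders a
LEFT JOIN customers b ON a.customer_id = b.id

Result:
product    | customer
-----------+---------
Stapler    | NULL    
Desk       | NULL    
Charger    | Hank    
Printer    | Quinn   
Headphones | Hank    


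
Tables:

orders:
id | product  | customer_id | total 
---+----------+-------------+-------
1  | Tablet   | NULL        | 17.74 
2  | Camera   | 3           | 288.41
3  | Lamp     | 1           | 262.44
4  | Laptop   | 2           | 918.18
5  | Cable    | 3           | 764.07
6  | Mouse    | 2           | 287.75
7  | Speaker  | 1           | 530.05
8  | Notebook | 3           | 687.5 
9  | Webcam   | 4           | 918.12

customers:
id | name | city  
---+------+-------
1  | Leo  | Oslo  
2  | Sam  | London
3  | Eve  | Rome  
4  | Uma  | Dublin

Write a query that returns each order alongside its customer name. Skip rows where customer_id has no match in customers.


INNER JOIN keeps only orders rows whose customer_id matches an id in customers. Walk through each order:
  - order 1 (Tablet): customer_id=NULL, no match -> dropped
  - order 2 (Camera): customer_id=3 -> matches Eve
  - order 3 (Lamp): customer_id=1 -> matches Leo
  - order 4 (Laptop): customer_id=2 -> matches Sam
  - order 5 (Cable): customer_id=3 -> matches Eve
  - order 6 (Mouse): customer_id=2 -> matches Sam
  - order 7 (Speaker): customer_id=1 -> matches Leo
  - order 8 (Notebook): customer_id=3 -> matches Eve
  - order 9 (Webcam): customer_id=4 -> matches Uma
So 1 of 9 rows is dropped.

SQL:
SELECT a.product, b.name AS customer
FROM orders a
INNER JOIN customers b ON a.customer_id = b.id

Result:
product  | customer
---------+---------
Camera   | Eve     
Lamp     | Leo     
Laptop   | Sam     
Cable    | Eve     
Mouse    | Sam     
Speaker  | Leo     
Notebook | Eve     
Webcam   | Uma     


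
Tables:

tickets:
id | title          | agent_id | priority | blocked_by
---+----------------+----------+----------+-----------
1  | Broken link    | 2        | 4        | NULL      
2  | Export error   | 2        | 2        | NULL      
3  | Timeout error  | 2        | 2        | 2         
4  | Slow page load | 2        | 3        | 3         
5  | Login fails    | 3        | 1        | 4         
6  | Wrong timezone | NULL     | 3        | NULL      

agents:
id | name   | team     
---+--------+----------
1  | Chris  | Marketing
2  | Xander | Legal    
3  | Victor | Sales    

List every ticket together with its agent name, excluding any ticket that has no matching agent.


INNER JOIN keeps only tickets rows whose agent_id matches an id in agents. Walk through each ticket:
  - ticket 1 (Broken link): agent_id=2 -> matches Xander
  - ticket 2 (Export error): agent_id=2 -> matches Xander
  - ticket 3 (Timeout error): agent_id=2 -> matches Xander
  - ticket 4 (Slow page load): agent_id=2 -> matches Xander
  - ticket 5 (Login fails): agent_id=3 -> matches Victor
  - ticket 6 (Wrong timezone): agent_id=NULL, no match -> dropped
So 1 of 6 rows is dropped.

SQL:
SELECT a.title, b.name AS agent
FROM tickets a
INNER JOIN agents b ON a.agent_id = b.id

Result:
title          | agent 
---------------+-------
Broken link    | Xander
Export error   | Xander
Timeout error  | Xander
Slow page load | Xander
Login fails    | Victor


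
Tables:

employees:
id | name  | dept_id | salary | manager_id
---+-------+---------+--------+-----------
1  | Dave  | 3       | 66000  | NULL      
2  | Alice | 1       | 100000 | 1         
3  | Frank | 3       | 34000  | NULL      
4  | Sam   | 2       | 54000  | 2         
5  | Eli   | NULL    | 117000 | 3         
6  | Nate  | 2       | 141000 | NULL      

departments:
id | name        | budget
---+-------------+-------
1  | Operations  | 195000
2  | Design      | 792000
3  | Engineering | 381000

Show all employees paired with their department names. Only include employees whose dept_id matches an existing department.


INNER JOIN keeps only employees rows whose dept_id matches an id in departments. Walk through each employee:
  - employee 1 (Dave): dept_id=3 -> matches Engineering
  - employee 2 (Alice): dept_id=1 -> matches Operations
  - employee 3 (Frank): dept_id=3 -> matches Engineering
  - employee 4 (Sam): dept_id=2 -> matches Design
  - employee 5 (Eli): dept_id=NULL, no match -> dropped
  - employee 6 (Nate): dept_id=2 -> matches Design
So 1 of 6 rows is dropped.

SQL:
SELECT a.name, b.name AS department
FROM employees a
INNER JOIN departments b ON a.dept_id = b.id

Result:
name  | department 
------+------------
Dave  | Engineering
Alice | Operations 
Frank | Engineering
Sam   | Design     
Nate  | Design     


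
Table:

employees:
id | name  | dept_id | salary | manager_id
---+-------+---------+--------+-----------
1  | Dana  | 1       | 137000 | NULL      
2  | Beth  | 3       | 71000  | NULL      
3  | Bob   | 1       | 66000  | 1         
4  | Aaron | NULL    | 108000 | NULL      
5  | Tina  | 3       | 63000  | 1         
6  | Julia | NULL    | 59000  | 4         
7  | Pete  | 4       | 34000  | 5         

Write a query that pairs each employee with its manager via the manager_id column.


This is a self-join: employees is joined to a second copy of itself, matching each row's manager_id to another row's id. Use LEFT JOIN so rows with manager_id=NULL are kept.
  - employee 1 (Dana): manager_id=NULL -> NULL
  - employee 2 (Beth): manager_id=NULL -> NULL
  - employee 3 (Bob): manager_id=1 -> Dana
  - employee 4 (Aaron): manager_id=NULL -> NULL
  - employee 5 (Tina): manager_id=1 -> Dana
  - employee 6 (Julia): manager_id=4 -> Aaron
  - employee 7 (Pete): manager_id=5 -> Tina

SQL:
SELECT a.name AS item, b.name AS manager
FROM employees a
LEFT JOIN employees b ON a.manager_id = b.id

Result:
item  | manager
------+--------
Dana  | NULL   
Beth  | NULL   
Bob   | Dana   
Aaron | NULL   
Tina  | Dana   
Julia | Aaron  
Pete  | Tina   


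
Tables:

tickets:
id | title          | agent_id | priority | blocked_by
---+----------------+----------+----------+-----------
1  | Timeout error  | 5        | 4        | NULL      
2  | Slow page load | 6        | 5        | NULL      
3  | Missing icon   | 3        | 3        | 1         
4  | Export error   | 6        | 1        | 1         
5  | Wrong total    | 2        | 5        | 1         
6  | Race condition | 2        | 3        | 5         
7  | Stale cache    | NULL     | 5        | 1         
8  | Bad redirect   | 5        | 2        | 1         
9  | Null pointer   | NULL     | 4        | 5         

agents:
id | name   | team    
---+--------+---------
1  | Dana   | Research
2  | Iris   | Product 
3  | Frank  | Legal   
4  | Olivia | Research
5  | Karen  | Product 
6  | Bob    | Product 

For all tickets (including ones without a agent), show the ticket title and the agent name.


LEFT JOIN keeps every row from tickets (the left table); where agent_id has no match in agents, the agent columns become NULL. Walk through each ticket:
  - ticket 1 (Timeout error): agent_id=5 -> matches Karen
  - ticket 2 (Slow page load): agent_id=6 -> matches Bob
  - ticket 3 (Missing icon): agent_id=3 -> matches Frank
  - ticket 4 (Export error): agent_id=6 -> matches Bob
  - ticket 5 (Wrong total): agent_id=2 -> matches Iris
  - ticket 6 (Race condition): agent_id=2 -> matches Iris
  - ticket 7 (Stale cache): agent_id=NULL, no match -> kept with NULL
  - ticket 8 (Bad redirect): agent_id=5 -> matches Karen
  - ticket 9 (Null pointer): agent_id=NULL, no match -> kept with NULL
All 9 rows appear; 2 have NULL agent.

SQL:
SELECT a.title, b.name AS agent
FROM tickets a
LEFT JOIN agents b ON a.agent_id = b.id

Result:
title          | agent
---------------+------
Timeout error  | Karen
Slow page load | Bob  
Missing icon   | Frank
Export error   | Bob  
Wrong total    | Iris 
Race condition | Iris 
Stale cache    | NULL 
Bad redirect   | Karen
Null pointer   | NULL 


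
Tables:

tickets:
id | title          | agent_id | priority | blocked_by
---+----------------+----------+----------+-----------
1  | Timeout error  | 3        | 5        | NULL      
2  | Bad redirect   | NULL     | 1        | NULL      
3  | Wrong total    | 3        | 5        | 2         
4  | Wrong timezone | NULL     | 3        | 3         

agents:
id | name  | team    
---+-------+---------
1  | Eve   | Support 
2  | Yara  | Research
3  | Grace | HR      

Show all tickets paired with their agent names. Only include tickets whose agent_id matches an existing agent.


INNER JOIN keeps only tickets rows whose agent_id matches an id in agents. Walk through each ticket:
  - ticket 1 (Timeout error): agent_id=3 -> matches Grace
  - ticket 2 (Bad redirect): agent_id=NULL, no match -> dropped
  - ticket 3 (Wrong total): agent_id=3 -> matches Grace
  - ticket 4 (Wrong timezone): agent_id=NULL, no match -> dropped
So 2 of 4 rows are dropped.

SQL:
SELECT a.title, b.name AS agent
FROM tickets a
INNER JOIN agents b ON a.agent_id = b.id

Result:
title         | agent
--------------+------
Timeout error | Grace
Wrong total   | Grace


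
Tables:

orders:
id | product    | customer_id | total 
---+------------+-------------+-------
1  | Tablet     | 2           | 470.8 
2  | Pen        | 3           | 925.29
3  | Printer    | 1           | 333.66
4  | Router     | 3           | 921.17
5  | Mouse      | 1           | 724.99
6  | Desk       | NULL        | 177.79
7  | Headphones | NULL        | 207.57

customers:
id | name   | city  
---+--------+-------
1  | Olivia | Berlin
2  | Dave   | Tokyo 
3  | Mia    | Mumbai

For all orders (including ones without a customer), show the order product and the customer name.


LEFT JOIN keeps every row from orders (the left table); where customer_id has no match in customers, the customer columns become NULL. Walk through each order:
  - order 1 (Tablet): customer_id=2 -> matches Dave
  - order 2 (Pen): customer_id=3 -> matches Mia
  - order 3 (Printer): customer_id=1 -> matches Olivia
  - order 4 (Router): customer_id=3 -> matches Mia
  - order 5 (Mouse): customer_id=1 -> matches Olivia
  - order 6 (Desk): customer_id=NULL, no match -> kept with NULL
  - order 7 (Headphones): customer_id=NULL, no match -> kept with NULL
All 7 rows appear; 2 have NULL customer.

SQL:
SELECT a.product, b.name AS customer
FROM orders a
LEFT JOIN customers b ON a.customer_id = b.id

Result:
product    | customer
-----------+---------
Tablet     | Dave    
Pen        | Mia     
Printer    | Olivia  
Router     | Mia     
Mouse      | Olivia  
Desk       | NULL    
Headphones | NULL    


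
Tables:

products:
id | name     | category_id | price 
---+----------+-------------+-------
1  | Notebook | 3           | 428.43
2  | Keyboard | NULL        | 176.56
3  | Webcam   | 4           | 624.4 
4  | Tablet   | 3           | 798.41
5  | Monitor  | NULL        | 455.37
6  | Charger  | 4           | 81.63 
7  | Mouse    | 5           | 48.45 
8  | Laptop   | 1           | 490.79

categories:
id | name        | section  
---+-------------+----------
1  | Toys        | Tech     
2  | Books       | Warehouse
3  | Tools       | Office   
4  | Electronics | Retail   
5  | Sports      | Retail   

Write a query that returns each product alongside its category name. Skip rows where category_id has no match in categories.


INNER JOIN keeps only products rows whose category_id matches an id in categories. Walk through each product:
  - product 1 (Notebook): category_id=3 -> matches Tools
  - product 2 (Keyboard): category_id=NULL, no match -> dropped
  - product 3 (Webcam): category_id=4 -> matches Electronics
  - product 4 (Tablet): category_id=3 -> matches Tools
  - product 5 (Monitor): category_id=NULL, no match -> dropped
  - product 6 (Charger): category_id=4 -> matches Electronics
  - product 7 (Mouse): category_id=5 -> matches Sports
  - product 8 (Laptop): category_id=1 -> matches Toys
So 2 of 8 rows are dropped.

SQL:
SELECT a.name, b.name AS category
FROM products a
INNER JOIN categories b ON a.category_id = b.id

Result:
name     | category   
---------+------------
Notebook | Tools      
Webcam   | Electronics
Tablet   | Tools      
Charger  | Electronics
Mouse    | Sports     
Laptop   | Toys       


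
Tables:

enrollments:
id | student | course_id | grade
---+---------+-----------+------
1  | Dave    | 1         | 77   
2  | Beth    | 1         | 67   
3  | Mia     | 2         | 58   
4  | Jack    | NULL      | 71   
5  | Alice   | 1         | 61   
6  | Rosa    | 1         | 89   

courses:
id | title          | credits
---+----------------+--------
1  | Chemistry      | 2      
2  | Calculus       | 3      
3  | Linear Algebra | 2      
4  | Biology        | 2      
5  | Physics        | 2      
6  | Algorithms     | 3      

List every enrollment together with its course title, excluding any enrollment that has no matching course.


INNER JOIN keeps only enrollments rows whose course_id matches an id in courses. Walk through each enrollment:
  - enrollment 1 (Dave): course_id=1 -> matches Chemistry
  - enrollment 2 (Beth): course_id=1 -> matches Chemistry
  - enrollment 3 (Mia): course_id=2 -> matches Calculus
  - enrollment 4 (Jack): course_id=NULL, no match -> dropped
  - enrollment 5 (Alice): course_id=1 -> matches Chemistry
  - enrollment 6 (Rosa): course_id=1 -> matches Chemistry
So 1 of 6 rows is dropped.

SQL:
SELECT a.student, b.title AS course
FROM enrollments a
INNER JOIN courses b ON a.course_id = b.id

Result:
student | course   
--------+----------
Dave    | Chemistry
Beth    | Chemistry
Mia     | Calculus 
Alice   | Chemistry
Rosa    | Chemistry


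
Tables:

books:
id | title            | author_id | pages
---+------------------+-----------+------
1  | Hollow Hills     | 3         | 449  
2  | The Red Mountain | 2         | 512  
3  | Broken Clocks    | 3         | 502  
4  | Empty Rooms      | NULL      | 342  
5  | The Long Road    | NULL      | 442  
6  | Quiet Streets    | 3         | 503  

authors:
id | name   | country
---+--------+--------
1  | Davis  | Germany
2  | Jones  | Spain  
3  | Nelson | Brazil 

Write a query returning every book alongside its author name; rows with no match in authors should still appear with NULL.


LEFT JOIN keeps every row from books (the left table); where author_id has no match in authors, the author columns become NULL. Walk through each book:
  - book 1 (Hollow Hills): author_id=3 -> matches Nelson
  - book 2 (The Red Mountain): author_id=2 -> matches Jones
  - book 3 (Broken Clocks): author_id=3 -> matches Nelson
  - book 4 (Empty Rooms): author_id=NULL, no match -> kept with NULL
  - book 5 (The Long Road): author_id=NULL, no match -> kept with NULL
  - book 6 (Quiet Streets): author_id=3 -> matches Nelson
All 6 rows appear; 2 have NULL author.

SQL:
SELECT a.title, b.name AS author
FROM books a
LEFT JOIN authors b ON a.author_id = b.id

Result:
title            | author
-----------------+-------
Hollow Hills     | Nelson
The Red Mountain | Jones 
Broken Clocks    | Nelson
Empty Rooms      | NULL  
The Long Road    | NULL  
Quiet Streets    | Nelson


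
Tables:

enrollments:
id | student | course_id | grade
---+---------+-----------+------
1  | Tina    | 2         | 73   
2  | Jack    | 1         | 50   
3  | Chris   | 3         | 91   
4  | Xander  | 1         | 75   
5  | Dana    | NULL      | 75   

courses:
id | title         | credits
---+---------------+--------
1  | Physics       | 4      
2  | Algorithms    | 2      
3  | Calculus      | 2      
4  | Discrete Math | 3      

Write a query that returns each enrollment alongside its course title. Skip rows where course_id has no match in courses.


INNER JOIN keeps only enrollments rows whose course_id matches an id in courses. Walk through each enrollment:
  - enrollment 1 (Tina): course_id=2 -> matches Algorithms
  - enrollment 2 (Jack): course_id=1 -> matches Physics
  - enrollment 3 (Chris): course_id=3 -> matches Calculus
  - enrollment 4 (Xander): course_id=1 -> matches Physics
  - enrollment 5 (Dana): course_id=NULL, no match -> dropped
So 1 of 5 rows is dropped.

SQL:
SELECT a.student, b.title AS course
FROM enrollments a
INNER JOIN courses b ON a.course_id = b.id

Result:
student | course    
--------+-----------
Tina    | Algorithms
Jack    | Physics   
Chris   | Calculus  
Xander  | Physics   


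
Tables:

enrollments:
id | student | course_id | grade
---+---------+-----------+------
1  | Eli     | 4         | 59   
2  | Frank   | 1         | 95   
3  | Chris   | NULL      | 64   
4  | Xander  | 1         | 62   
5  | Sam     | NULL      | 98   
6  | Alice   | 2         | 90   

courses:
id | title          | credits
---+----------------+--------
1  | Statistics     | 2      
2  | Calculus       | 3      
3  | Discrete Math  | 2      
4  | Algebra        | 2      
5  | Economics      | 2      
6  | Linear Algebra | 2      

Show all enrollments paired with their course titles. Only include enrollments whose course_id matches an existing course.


INNER JOIN keeps only enrollments rows whose course_id matches an id in courses. Walk through each enrollment:
  - enrollment 1 (Eli): course_id=4 -> matches Algebra
  - enrollment 2 (Frank): course_id=1 -> matches Statistics
  - enrollment 3 (Chris): course_id=NULL, no match -> dropped
  - enrollment 4 (Xander): course_id=1 -> matches Statistics
  - enrollment 5 (Sam): course_id=NULL, no match -> dropped
  - enrollment 6 (Alice): course_id=2 -> matches Calculus
So 2 of 6 rows are dropped.

SQL:
SELECT a.student, b.title AS course
FROM enrollments a
INNER JOIN courses b ON a.course_id = b.id

Result:
student | course    
--------+-----------
Eli     | Algebra   
Frank   | Statistics
Xander  | Statistics
Alice   | Calculus  


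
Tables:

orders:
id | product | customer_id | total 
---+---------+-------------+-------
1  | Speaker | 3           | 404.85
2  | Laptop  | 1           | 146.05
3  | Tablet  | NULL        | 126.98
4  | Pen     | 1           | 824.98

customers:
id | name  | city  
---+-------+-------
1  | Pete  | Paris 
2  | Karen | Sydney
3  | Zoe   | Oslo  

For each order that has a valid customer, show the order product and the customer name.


INNER JOIN keeps only orders rows whose customer_id matches an id in customers. Walk through each order:
  - order 1 (Speaker): customer_id=3 -> matches Zoe
  - order 2 (Laptop): customer_id=1 -> matches Pete
  - order 3 (Tablet): customer_id=NULL, no match -> dropped
  - order 4 (Pen): customer_id=1 -> matches Pete
So 1 of 4 rows is dropped.

SQL:
SELECT a.product, b.name AS customer
FROM orders a
INNER JOIN customers b ON a.customer_id = b.id

Result:
product | customer
--------+---------
Speaker | Zoe     
Laptop  | Pete    
Pen     | Pete    


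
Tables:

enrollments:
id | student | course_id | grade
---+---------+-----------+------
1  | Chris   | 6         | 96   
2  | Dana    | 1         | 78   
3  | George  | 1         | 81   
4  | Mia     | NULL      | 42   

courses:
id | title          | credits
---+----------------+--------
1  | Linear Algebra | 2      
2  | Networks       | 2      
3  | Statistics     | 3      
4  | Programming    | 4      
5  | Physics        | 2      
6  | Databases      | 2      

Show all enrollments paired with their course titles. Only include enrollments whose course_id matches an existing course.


INNER JOIN keeps only enrollments rows whose course_id matches an id in courses. Walk through each enrollment:
  - enrollment 1 (Chris): course_id=6 -> matches Databases
  - enrollment 2 (Dana): course_id=1 -> matches Linear Algebra
  - enrollment 3 (George): course_id=1 -> matches Linear Algebra
  - enrollment 4 (Mia): course_id=NULL, no match -> dropped
So 1 of 4 rows is dropped.

SQL:
SELECT a.student, b.title AS course
FROM enrollments a
INNER JOIN courses b ON a.course_id = b.id

Result:
student | course        
--------+---------------
Chris   | Databases     
Dana    | Linear Algebra
George  | Linear Algebra


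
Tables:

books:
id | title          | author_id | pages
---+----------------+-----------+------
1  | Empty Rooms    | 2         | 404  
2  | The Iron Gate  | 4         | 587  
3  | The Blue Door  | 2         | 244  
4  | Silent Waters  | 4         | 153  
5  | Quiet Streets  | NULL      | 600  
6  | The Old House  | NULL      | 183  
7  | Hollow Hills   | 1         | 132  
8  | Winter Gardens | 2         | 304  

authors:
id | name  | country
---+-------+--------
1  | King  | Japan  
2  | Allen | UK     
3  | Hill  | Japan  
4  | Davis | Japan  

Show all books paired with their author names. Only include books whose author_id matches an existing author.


INNER JOIN keeps only books rows whose author_id matches an id in authors. Walk through each book:
  - book 1 (Empty Rooms): author_id=2 -> matches Allen
  - book 2 (The Iron Gate): author_id=4 -> matches Davis
  - book 3 (The Blue Door): author_id=2 -> matches Allen
  - book 4 (Silent Waters): author_id=4 -> matches Davis
  - book 5 (Quiet Streets): author_id=NULL, no match -> dropped
  - book 6 (The Old House): author_id=NULL, no match -> dropped
  - book 7 (Hollow Hills): author_id=1 -> matches King
  - book 8 (Winter Gardens): author_id=2 -> matches Allen
So 2 of 8 rows are dropped.

SQL:
SELECT a.title, b.name AS author
FROM books a
INNER JOIN authors b ON a.author_id = b.id

Result:
title          | author
---------------+-------
Empty Rooms    | Allen 
The Iron Gate  | Davis 
The Blue Door  | Allen 
Silent Waters  | Davis 
Hollow Hills   | King  
Winter Gardens | Allen 


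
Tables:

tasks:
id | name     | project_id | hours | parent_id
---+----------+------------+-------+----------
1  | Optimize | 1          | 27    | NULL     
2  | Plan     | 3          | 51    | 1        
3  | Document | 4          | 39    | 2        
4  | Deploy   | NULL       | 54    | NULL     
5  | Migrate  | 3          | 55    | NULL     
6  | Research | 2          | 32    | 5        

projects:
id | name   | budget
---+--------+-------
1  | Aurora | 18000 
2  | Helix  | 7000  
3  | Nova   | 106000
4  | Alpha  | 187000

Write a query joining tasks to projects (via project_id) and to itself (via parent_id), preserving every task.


Two LEFT JOINs from the same base table tasks: one to projects via project_id, one to tasks itself via parent_id. Both are LEFT so every task is preserved.
Match against projects:
  - task 1 (Optimize): project_id=1 -> matches Aurora
  - task 2 (Plan): project_id=3 -> matches Nova
  - task 3 (Document): project_id=4 -> matches Alpha
  - task 4 (Deploy): project_id=NULL, no match -> kept with NULL
  - task 5 (Migrate): project_id=3 -> matches Nova
  - task 6 (Research): project_id=2 -> matches Helix
Match against tasks (self):
  - task 1 (Optimize): parent_id=NULL -> NULL
  - task 2 (Plan): parent_id=1 -> Optimize
  - task 3 (Document): parent_id=2 -> Plan
  - task 4 (Deploy): parent_id=NULL -> NULL
  - task 5 (Migrate): parent_id=NULL -> NULL
  - task 6 (Research): parent_id=5 -> Migrate

SQL:
SELECT a.name, b.name AS project, c.name AS parent
FROM tasks a
LEFT JOIN projects b ON a.project_id = b.id
LEFT JOIN tasks c ON a.parent_id = c.id

Result:
name     | project | parent  
---------+---------+---------
Optimize | Aurora  | NULL    
Plan     | Nova    | Optimize
Document | Alpha   | Plan    
Deploy   | NULL    | NULL    
Migrate  | Nova    | NULL    
Research | Helix   | Migrate 


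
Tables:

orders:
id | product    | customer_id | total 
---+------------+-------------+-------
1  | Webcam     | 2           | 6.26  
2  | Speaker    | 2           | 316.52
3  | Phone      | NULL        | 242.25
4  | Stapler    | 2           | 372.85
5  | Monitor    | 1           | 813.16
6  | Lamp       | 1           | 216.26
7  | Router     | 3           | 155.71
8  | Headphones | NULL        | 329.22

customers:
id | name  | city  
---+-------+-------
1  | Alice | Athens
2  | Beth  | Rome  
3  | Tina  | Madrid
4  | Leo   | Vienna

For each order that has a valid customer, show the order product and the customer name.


INNER JOIN keeps only orders rows whose customer_id matches an id in customers. Walk through each order:
  - order 1 (Webcam): customer_id=2 -> matches Beth
  - order 2 (Speaker): customer_id=2 -> matches Beth
  - order 3 (Phone): customer_id=NULL, no match -> dropped
  - order 4 (Stapler): customer_id=2 -> matches Beth
  - order 5 (Monitor): customer_id=1 -> matches Alice
  - order 6 (Lamp): customer_id=1 -> matches Alice
  - order 7 (Router): customer_id=3 -> matches Tina
  - order 8 (Headphones): customer_id=NULL, no match -> dropped
So 2 of 8 rows are dropped.

SQL:
SELECT a.product, b.name AS customer
FROM orders a
INNER JOIN customers b ON a.customer_id = b.id

Result:
product | customer
--------+---------
Webcam  | Beth    
Speaker | Beth    
Stapler | Beth    
Monitor | Alice   
Lamp    | Alice   
Router  | Tina    


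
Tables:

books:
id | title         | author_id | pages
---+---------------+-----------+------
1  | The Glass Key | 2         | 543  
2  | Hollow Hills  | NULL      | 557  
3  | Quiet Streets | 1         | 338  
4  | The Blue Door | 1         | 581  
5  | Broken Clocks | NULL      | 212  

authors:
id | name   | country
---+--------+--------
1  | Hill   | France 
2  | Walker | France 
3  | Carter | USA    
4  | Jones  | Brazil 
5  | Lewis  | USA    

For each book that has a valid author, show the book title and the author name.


INNER JOIN keeps only books rows whose author_id matches an id in authors. Walk through each book:
  - book 1 (The Glass Key): author_id=2 -> matches Walker
  - book 2 (Hollow Hills): author_id=NULL, no match -> dropped
  - book 3 (Quiet Streets): author_id=1 -> matches Hill
  - book 4 (The Blue Door): author_id=1 -> matches Hill
  - book 5 (Broken Clocks): author_id=NULL, no match -> dropped
So 2 of 5 rows are dropped.

SQL:
SELECT a.title, b.name AS author
FROM books a
INNER JOIN authors b ON a.author_id = b.id

Result:
title         | author
--------------+-------
The Glass Key | Walker
Quiet Streets | Hill  
The Blue Door | Hill  


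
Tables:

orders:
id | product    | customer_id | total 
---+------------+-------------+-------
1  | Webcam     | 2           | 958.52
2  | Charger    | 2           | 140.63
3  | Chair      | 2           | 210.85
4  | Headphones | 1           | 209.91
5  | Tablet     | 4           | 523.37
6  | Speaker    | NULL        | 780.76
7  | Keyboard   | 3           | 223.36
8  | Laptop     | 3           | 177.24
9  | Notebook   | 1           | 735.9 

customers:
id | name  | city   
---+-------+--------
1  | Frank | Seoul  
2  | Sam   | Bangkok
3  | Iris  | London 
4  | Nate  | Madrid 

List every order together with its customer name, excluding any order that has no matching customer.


INNER JOIN keeps only orders rows whose customer_id matches an id in customers. Walk through each order:
  - order 1 (Webcam): customer_id=2 -> matches Sam
  - order 2 (Charger): customer_id=2 -> matches Sam
  - order 3 (Chair): customer_id=2 -> matches Sam
  - order 4 (Headphones): customer_id=1 -> matches Frank
  - order 5 (Tablet): customer_id=4 -> matches Nate
  - order 6 (Speaker): customer_id=NULL, no match -> dropped
  - order 7 (Keyboard): customer_id=3 -> matches Iris
  - order 8 (Laptop): customer_id=3 -> matches Iris
  - order 9 (Notebook): customer_id=1 -> matches Frank
So 1 of 9 rows is dropped.

SQL:
SELECT a.product, b.name AS customer
FROM orders a
INNER JOIN customers b ON a.customer_id = b.id

Result:
product    | customer
-----------+---------
Webcam     | Sam     
Charger    | Sam     
Chair      | Sam     
Headphones | Frank   
Tablet     | Nate    
Keyboard   | Iris    
Laptop     | Iris    
Notebook   | Frank   


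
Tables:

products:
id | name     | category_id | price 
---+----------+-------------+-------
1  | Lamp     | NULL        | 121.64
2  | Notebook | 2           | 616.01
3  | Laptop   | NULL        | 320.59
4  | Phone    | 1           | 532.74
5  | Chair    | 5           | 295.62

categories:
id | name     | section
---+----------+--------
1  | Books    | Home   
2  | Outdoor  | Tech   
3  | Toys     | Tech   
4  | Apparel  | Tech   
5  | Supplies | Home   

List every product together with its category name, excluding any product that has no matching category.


INNER JOIN keeps only products rows whose category_id matches an id in categories. Walk through each product:
  - product 1 (Lamp): category_id=NULL, no match -> dropped
  - product 2 (Notebook): category_id=2 -> matches Outdoor
  - product 3 (Laptop): category_id=NULL, no match -> dropped
  - product 4 (Phone): category_id=1 -> matches Books
  - product 5 (Chair): category_id=5 -> matches Supplies
So 2 of 5 rows are dropped.

SQL:
SELECT a.name, b.name AS category
FROM products a
INNER JOIN categories b ON a.category_id = b.id

Result:
name     | category
---------+---------
Notebook | Outdoor 
Phone    | Books   
Chair    | Supplies


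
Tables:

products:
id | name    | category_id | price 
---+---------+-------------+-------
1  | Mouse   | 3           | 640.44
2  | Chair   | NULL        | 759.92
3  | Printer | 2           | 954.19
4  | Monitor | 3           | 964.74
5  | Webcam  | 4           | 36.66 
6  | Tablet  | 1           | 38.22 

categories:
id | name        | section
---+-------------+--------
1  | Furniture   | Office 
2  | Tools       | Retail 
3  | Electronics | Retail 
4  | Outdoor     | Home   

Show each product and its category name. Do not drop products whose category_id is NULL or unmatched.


LEFT JOIN keeps every row from products (the left table); where category_id has no match in categories, the category columns become NULL. Walk through each product:
  - product 1 (Mouse): category_id=3 -> matches Electronics
  - product 2 (Chair): category_id=NULL, no match -> kept with NULL
  - product 3 (Printer): category_id=2 -> matches Tools
  - product 4 (Monitor): category_id=3 -> matches Electronics
  - product 5 (Webcam): category_id=4 -> matches Outdoor
  - product 6 (Tablet): category_id=1 -> matches Furniture
All 6 rows appear; 1 has NULL category.

SQL:
SELECT a.name, b.name AS category
FROM products a
LEFT JOIN categories b ON a.category_id = b.id

Result:
name    | category   
--------+------------
Mouse   | Electronics
Chair   | NULL       
Printer | Tools      
Monitor | Electronics
Webcam  | Outdoor    
Tablet  | Furniture  
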